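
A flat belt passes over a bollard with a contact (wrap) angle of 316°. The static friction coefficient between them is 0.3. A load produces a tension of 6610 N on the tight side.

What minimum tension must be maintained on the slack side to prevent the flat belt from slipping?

T_min ≈ 1260 N

Capstan equation at impending slip: T_tight/T_slack = e^{μβ}.
β = 316° = 5.515 rad; e^{μβ} = e^{0.3×5.515} = 5.231.
T_slack = T_tight / e^{μβ} = 6610 / 5.231 = 1260 N.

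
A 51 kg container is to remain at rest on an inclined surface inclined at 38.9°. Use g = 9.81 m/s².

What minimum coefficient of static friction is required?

At the slip threshold m g sin θ = μ_s m g cos θ, so μ_s,min = tan θ.
μ_s,min = tan 38.9° = 0.807.

μ_s,min ≈ 0.807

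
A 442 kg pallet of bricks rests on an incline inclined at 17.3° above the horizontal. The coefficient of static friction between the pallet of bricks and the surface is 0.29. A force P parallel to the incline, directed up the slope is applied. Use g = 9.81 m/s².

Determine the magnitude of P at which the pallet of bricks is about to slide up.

P ≈ 2490 N

At impending motion up the slope, friction acts down-slope at its limit: f = μ_s N.
P is parallel to the surface, so N = m g cos θ = 4140 N.
Along the incline: P = m g sin θ + μ_s N = 1290 + 0.29×4140 = 2490 N.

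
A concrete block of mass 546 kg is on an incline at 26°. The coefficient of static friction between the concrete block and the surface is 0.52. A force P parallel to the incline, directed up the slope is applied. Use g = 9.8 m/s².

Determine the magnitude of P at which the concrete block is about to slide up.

At impending motion up the slope, friction acts down-slope at its limit: f = μ_s N.
P is parallel to the surface, so N = m g cos θ = 4810 N.
Along the incline: P = m g sin θ + μ_s N = 2350 + 0.52×4810 = 4850 N.

P ≈ 4850 N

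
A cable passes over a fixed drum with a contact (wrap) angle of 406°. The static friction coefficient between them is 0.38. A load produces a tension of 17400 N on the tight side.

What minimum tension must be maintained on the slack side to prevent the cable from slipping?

Capstan equation at impending slip: T_tight/T_slack = e^{μβ}.
β = 406° = 7.086 rad; e^{μβ} = e^{0.38×7.086} = 14.77.
T_slack = T_tight / e^{μβ} = 17400 / 14.77 = 1180 N.

T_min ≈ 1180 N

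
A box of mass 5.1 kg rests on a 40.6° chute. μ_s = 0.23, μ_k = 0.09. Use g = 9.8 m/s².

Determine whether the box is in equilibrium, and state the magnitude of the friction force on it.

N = m g cos θ = 37.9 N.
Down-slope weight component: m g sin θ = 32.5 N.
μ_s N = 8.73 N.
32.5 > 8.73 N, so it slides; kinetic friction f = μ_k N = 0.09×37.9 = 3.42 N.

f ≈ 3.42 N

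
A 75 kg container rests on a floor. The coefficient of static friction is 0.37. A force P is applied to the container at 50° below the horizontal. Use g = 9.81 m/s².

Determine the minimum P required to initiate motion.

N = m g + P sin α (the push presses the container into the floor).
At impending slip, P cos α = μ_s N = μ_s (m g + P sin α).
Solving: P (cos α − μ_s sin α) = μ_s m g → P = 0.37×736/(cos 50° − 0.37 sin 50°) = 272/0.3594 = 758 N.

P ≈ 758 N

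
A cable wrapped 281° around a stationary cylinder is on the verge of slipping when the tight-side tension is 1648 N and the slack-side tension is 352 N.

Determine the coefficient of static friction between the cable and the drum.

μ ≈ 0.315

T₂/T₁ = e^{μβ} → μ = ln(T₂/T₁)/β.
β = 281° = 4.904 rad.
μ = ln(1648/352)/4.904 = ln(4.682)/4.904 = 0.315.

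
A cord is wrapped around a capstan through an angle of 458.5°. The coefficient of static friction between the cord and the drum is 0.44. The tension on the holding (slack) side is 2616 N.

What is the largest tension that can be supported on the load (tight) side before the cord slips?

T_max ≈ 88500 N

At impending slip the capstan equation gives T₂/T₁ = e^{μβ} with β in radians.
β = 458.5° × π/180 = 8.002 rad.
e^{μβ} = e^{0.44×8.002} = 33.82.
T₂ = T₁ · e^{μβ} = 2616 × 33.82 = 88500 N.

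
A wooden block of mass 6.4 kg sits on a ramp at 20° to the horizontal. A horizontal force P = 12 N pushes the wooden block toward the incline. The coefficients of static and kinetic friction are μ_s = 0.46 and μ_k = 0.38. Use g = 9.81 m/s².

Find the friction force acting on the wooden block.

f ≈ 10.2 N (up the incline)

Resolve perpendicular to the incline: N = m g cos θ + P sin θ = 6.4×9.81×cos 20° + 12×sin 20° = 63.1 N.
Along the incline, the net driving force (taking up-slope positive) is P cos θ − m g sin θ = 11.28 − 21.47 = -10.2 N, so equilibrium requires friction f = 10.2 N (up-slope).
Maximum static friction: μ_s N = 0.46 × 63.1 = 29.03 N.
Since 10.2 N is within the 29.03 N limit, the wooden block stays put and friction is exactly 10.2 N.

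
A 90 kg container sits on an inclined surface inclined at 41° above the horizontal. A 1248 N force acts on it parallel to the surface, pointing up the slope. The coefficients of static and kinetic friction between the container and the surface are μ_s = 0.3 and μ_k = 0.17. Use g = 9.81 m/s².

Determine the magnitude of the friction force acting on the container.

f ≈ 113 N (down the incline)

Normal force: N = m g cos θ = 90 × 9.81 × cos 41° = 666.3 N.
The friction needed for equilibrium is m g sin θ − P = 579.2 − 1248 = -668.8 N, measured positive up-slope.
Static friction can supply at most μ_s N = 199.9 N.
Since |-668.8| > 199.9 N, static friction cannot hold it; the container slides up the incline and kinetic friction applies: f = μ_k N = 0.17 × 666.3 = 113 N.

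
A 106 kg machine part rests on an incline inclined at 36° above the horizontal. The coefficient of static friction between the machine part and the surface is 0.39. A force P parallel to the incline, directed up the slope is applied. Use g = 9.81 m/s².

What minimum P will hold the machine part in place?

The machine part tends to slide down (tan θ > μ_s), so at the point of impending slip friction acts up-slope at its limit: f = μ_s N.
P is parallel to the surface, so N = m g cos θ = 841 N.
Along the incline: P + μ_s N = m g sin θ, so P = 611 − 0.39×841 = 283 N.

P_min ≈ 283 N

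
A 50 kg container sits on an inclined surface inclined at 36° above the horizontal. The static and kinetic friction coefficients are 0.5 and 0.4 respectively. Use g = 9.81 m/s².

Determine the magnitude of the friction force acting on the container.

f ≈ 159 N (up the incline)

Perpendicular to the surface, N = m g cos θ = 50·9.81·cos 36° = 396.8 N.
For equilibrium along the incline, friction must balance the weight component: f = m g sin θ = 288.3 N up the slope.
Maximum static friction available: μ_s N = 0.5 × 396.8 = 198.4 N.
|288.3| exceeds 198.4 N, so the container slips down-slope; friction is kinetic, f = μ_k N = 0.4×396.8 = 159 N.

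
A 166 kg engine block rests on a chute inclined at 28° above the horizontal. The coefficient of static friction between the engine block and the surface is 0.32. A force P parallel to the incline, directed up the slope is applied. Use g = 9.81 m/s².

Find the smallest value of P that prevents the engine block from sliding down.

P_min ≈ 304 N

The engine block tends to slide down (tan θ > μ_s), so at the point of impending slip friction acts up-slope at its limit: f = μ_s N.
P is parallel to the surface, so N = m g cos θ = 1440 N.
Along the incline: P + μ_s N = m g sin θ, so P = 765 − 0.32×1440 = 304 N.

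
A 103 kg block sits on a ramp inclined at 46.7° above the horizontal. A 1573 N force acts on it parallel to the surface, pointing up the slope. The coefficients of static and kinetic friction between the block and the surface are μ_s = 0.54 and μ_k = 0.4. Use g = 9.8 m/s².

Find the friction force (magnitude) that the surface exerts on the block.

Perpendicular to the surface, N = m g cos θ = 103·9.8·cos 46.7° = 692.3 N.
Parallel to the incline, ΣF = 0 gives f = m g sin θ − P = 734.6 − 1573 = -838.4 N (up-slope positive).
Maximum static friction available: μ_s N = 0.54 × 692.3 = 373.8 N.
|-838.4| exceeds 373.8 N, so the block slips up-slope; friction is kinetic, f = μ_k N = 0.4×692.3 = 277 N.

f ≈ 277 N (down the incline)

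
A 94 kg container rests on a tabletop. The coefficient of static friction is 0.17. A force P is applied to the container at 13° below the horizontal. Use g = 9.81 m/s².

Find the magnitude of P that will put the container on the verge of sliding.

P ≈ 167 N

N = m g + P sin α (the push presses the container into the tabletop).
At impending slip, P cos α = μ_s N = μ_s (m g + P sin α).
Solving: P (cos α − μ_s sin α) = μ_s m g → P = 0.17×922/(cos 13° − 0.17 sin 13°) = 157/0.9361 = 167 N.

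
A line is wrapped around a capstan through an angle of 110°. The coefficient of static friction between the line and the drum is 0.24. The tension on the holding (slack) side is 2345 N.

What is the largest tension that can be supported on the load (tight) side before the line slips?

At impending slip the capstan equation gives T₂/T₁ = e^{μβ} with β in radians.
β = 110° × π/180 = 1.92 rad.
e^{μβ} = e^{0.24×1.92} = 1.585.
T₂ = T₁ · e^{μβ} = 2345 × 1.585 = 3720 N.

T_max ≈ 3720 N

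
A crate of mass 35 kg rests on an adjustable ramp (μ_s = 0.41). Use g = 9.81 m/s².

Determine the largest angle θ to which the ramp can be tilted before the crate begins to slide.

θ_max ≈ 22.3°

At the slip threshold, m g sin θ = μ_s · m g cos θ, so tan θ = μ_s.
θ_max = arctan(0.41) = 22.3°.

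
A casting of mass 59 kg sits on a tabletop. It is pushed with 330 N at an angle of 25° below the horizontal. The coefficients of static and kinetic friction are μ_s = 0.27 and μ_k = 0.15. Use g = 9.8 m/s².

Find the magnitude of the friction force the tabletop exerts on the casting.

f ≈ 108 N

Vertical equilibrium gives N = m g + P sin α = 717.7 N.
For equilibrium, f = P cos α = 330×cos 25° = 299.1 N.
The static-friction limit is μ_s N = 193.8 N.
299.1 > 193.8 N → the casting slides; f = μ_k N = 0.15×717.7 = 108 N.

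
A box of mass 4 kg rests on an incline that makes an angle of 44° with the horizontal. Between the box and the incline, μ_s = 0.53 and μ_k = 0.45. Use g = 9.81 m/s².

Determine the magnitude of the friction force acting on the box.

f ≈ 12.7 N (up the incline)

The normal reaction is N = m g cos θ = 28.23 N.
For equilibrium along the incline, friction must balance the weight component: f = m g sin θ = 27.26 N up the slope.
Maximum static friction available: μ_s N = 0.53 × 28.23 = 14.96 N.
Since |27.26| > 14.96 N, static friction cannot hold it; the box slides down the incline and kinetic friction applies: f = μ_k N = 0.45 × 28.23 = 12.7 N.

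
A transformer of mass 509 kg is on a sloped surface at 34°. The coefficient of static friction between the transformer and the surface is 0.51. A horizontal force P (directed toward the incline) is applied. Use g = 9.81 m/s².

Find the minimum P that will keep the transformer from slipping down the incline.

The transformer tends to slide down (tan θ > μ_s), so at the point of impending slip friction acts up-slope at its limit: f = μ_s N.
Perpendicular to the incline: N = m g cos θ + P sin θ.
Along the incline: P cos θ + μ_s N = m g sin θ, i.e. P cos θ + μ_s (m g cos θ + P sin θ) = m g sin θ.
Solving, P (cos θ + μ_s sin θ) = m g (sin θ − μ_s cos θ), so P = 4990×0.1364/1.114 = 611 N.

P_min ≈ 611 N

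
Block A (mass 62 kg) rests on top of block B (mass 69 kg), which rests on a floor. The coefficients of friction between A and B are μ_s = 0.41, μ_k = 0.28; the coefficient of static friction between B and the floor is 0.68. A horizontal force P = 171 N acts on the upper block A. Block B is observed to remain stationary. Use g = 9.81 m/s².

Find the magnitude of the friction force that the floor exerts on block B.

f ≈ 171 N

Normal force at the A–B interface: N₁ = m_A g = 608.2 N.
Maximum static friction on A from B: μ_s N₁ = 0.41×608.2 = 249.4 N.
P = 171 N is within that limit, so A and B move together (both at rest); the A–B friction is simply f₁ = P = 171 N.
By Newton's third law B feels 171 N forward from A. With B stationary, the floor's static friction on B balances it: f₂ = 171 N (well within μ_s(m_A+m_B)g = 873.9 N).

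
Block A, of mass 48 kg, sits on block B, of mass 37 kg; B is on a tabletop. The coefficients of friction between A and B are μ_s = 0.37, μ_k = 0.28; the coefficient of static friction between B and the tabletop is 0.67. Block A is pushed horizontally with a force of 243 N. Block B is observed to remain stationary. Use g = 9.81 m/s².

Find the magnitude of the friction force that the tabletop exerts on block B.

Between the blocks, N₁ = m_A g = 470.9 N.
Maximum static friction on A from B: μ_s N₁ = 0.37×470.9 = 174.2 N.
Since P = 243 N > 174.2 N, A slides on B; the A–B friction is kinetic: f₁ = μ_k N₁ = 0.28×470.9 = 132 N.
By Newton's third law B feels 132 N forward from A. With B stationary, the floor's static friction on B balances it: f₂ = 132 N (well within μ_s(m_A+m_B)g = 558.7 N).

f ≈ 132 N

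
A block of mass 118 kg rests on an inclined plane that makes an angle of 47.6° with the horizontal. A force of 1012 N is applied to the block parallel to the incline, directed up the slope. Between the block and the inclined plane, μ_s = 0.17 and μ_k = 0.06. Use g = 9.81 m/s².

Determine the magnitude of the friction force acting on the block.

f ≈ 46.8 N (down the incline)

The normal reaction is N = m g cos θ = 780.6 N.
The friction needed for equilibrium is m g sin θ − P = 854.8 − 1012 = -157.2 N, measured positive up-slope.
The static-friction ceiling is μ_s N = 0.17 × 780.6 = 132.7 N.
|-157.2| exceeds 132.7 N, so the block slips up-slope; friction is kinetic, f = μ_k N = 0.06×780.6 = 46.8 N.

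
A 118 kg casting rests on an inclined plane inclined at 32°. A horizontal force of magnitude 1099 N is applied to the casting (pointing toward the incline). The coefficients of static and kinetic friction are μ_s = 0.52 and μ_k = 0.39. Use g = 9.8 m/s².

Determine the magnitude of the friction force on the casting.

f ≈ 319 N (down the incline)

Resolve perpendicular to the incline: N = m g cos θ + P sin θ = 118×9.8×cos 32° + 1099×sin 32° = 1563 N.
Parallel to the incline: P cos θ − m g sin θ = 932 − 612.8 = 319.2 N; the friction needed to balance this is 319.2 N acting down the slope.
Maximum static friction: μ_s N = 0.52 × 1563 = 812.8 N.
Since 319.2 N is within the 812.8 N limit, the casting stays put and friction is exactly 319 N.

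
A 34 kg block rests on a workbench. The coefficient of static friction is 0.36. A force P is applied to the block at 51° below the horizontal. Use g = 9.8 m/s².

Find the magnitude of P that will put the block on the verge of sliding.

N = m g + P sin α (the push presses the block into the workbench).
At impending slip, P cos α = μ_s N = μ_s (m g + P sin α).
Solving: P (cos α − μ_s sin α) = μ_s m g → P = 0.36×333/(cos 51° − 0.36 sin 51°) = 120/0.3495 = 343 N.

P ≈ 343 N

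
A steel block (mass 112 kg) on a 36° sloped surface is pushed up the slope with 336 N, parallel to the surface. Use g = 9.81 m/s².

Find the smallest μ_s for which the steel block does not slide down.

N = m g cos θ = 888.9 N.
Friction must make up the shortfall along the incline: f = m g sin θ − P = 645.8 − 336 = 309.8 N.
At the threshold f = μ_s N, so μ_s,min = 309.8/888.9 = 0.349.

μ_s,min ≈ 0.349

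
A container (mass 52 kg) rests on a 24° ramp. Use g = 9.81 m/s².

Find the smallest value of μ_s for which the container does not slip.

μ_s,min ≈ 0.445

At the slip threshold m g sin θ = μ_s m g cos θ, so μ_s,min = tan θ.
μ_s,min = tan 24° = 0.445.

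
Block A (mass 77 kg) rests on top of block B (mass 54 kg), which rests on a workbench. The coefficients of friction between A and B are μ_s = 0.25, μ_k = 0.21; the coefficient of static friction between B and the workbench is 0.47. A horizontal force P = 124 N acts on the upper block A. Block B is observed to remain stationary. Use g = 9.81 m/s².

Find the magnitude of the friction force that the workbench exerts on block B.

Between the blocks, N₁ = m_A g = 755.4 N.
So the A–B interface can sustain at most μ_s N₁ = 188.8 N of static friction.
Since P = 124 N ≤ 188.8 N, A does not slip on B; friction on A equals P = 124 N.
B experiences an equal 124 N forward from A (third law). B is in equilibrium, so the floor supplies f₂ = 124 N of static friction (limit μ_s(m_A+m_B)g = 604 N, not exceeded).

f ≈ 124 N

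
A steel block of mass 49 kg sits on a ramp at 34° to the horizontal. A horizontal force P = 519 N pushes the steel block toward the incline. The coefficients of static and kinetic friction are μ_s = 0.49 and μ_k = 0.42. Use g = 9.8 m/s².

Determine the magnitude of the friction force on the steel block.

Normal direction: N = m g cos θ + P sin θ = 688.3 N.
Along the incline, the net driving force (taking up-slope positive) is P cos θ − m g sin θ = 430.3 − 268.5 = 161.7 N, so equilibrium requires friction f = -161.7 N (down-slope).
The limit of static friction is μ_s N = 337.3 N.
|f_req| = 161.7 ≤ 337.3 N → the steel block is in equilibrium; friction equals the required value.

f ≈ 162 N (down the incline)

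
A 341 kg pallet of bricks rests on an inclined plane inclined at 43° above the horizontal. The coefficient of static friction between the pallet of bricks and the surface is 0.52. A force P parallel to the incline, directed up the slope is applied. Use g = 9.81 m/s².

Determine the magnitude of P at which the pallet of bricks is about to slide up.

At impending motion up the slope, friction acts down-slope at its limit: f = μ_s N.
P is parallel to the surface, so N = m g cos θ = 2450 N.
Along the incline: P = m g sin θ + μ_s N = 2280 + 0.52×2450 = 3550 N.

P ≈ 3550 N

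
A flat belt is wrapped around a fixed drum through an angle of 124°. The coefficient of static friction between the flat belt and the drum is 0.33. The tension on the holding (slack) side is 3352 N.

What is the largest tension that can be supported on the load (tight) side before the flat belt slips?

T_max ≈ 6850 N

At impending slip the capstan equation gives T₂/T₁ = e^{μβ} with β in radians.
β = 124° × π/180 = 2.164 rad.
e^{μβ} = e^{0.33×2.164} = 2.043.
T₂ = T₁ · e^{μβ} = 3352 × 2.043 = 6850 N.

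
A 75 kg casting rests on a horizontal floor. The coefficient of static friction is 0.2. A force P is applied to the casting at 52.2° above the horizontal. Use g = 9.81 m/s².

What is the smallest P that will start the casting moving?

P ≈ 191 N

N = m g − P sin α (the pull lifts the casting).
At impending slip, P cos α = μ_s N = μ_s (m g − P sin α).
Solving: P (cos α + μ_s sin α) = μ_s m g → P = 0.2×736/(cos 52.2° + 0.2 sin 52.2°) = 147/0.7709 = 191 N.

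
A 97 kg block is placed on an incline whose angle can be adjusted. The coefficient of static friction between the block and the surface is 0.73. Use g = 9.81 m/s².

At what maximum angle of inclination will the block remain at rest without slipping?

θ_max ≈ 36.1°

At the slip threshold, m g sin θ = μ_s · m g cos θ, so tan θ = μ_s.
θ_max = arctan(0.73) = 36.1°.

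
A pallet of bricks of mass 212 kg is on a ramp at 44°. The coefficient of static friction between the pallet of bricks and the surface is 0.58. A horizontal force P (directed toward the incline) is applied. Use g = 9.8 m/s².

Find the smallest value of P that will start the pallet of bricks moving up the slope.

At impending motion up the slope, friction acts down-slope at its limit: f = μ_s N.
Perpendicular to the incline: N = m g cos θ + P sin θ.
Along the incline: P cos θ = m g sin θ + μ_s N = m g sin θ + μ_s (m g cos θ + P sin θ).
Solving, P (cos θ − μ_s sin θ) = m g (sin θ + μ_s cos θ), so P = 212×9.8×(sin 44° + 0.58 cos 44°)/(cos 44° − 0.58 sin 44°) = 2080×1.112/0.3164 = 7300 N.

P ≈ 7300 N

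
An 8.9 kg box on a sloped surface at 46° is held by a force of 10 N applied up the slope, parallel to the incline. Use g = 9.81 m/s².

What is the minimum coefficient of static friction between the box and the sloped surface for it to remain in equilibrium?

μ_s,min ≈ 0.871

N = m g cos θ = 60.65 N.
Friction must make up the shortfall along the incline: f = m g sin θ − P = 62.8 − 10 = 52.8 N.
At the threshold f = μ_s N, so μ_s,min = 52.8/60.65 = 0.871.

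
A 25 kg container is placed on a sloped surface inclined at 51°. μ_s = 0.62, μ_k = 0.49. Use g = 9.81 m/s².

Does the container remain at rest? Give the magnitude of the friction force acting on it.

N = m g cos θ = 154 N.
Down-slope weight component: m g sin θ = 191 N.
μ_s N = 95.7 N.
191 > 95.7 N, so it slides; kinetic friction f = μ_k N = 0.49×154 = 75.6 N.

f ≈ 75.6 N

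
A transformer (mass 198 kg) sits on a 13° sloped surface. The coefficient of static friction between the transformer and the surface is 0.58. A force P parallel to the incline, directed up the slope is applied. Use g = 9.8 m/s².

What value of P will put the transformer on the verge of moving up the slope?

At impending motion up the slope, friction acts down-slope at its limit: f = μ_s N.
P is parallel to the surface, so N = m g cos θ = 1890 N.
Along the incline: P = m g sin θ + μ_s N = 436 + 0.58×1890 = 1530 N.

P ≈ 1530 N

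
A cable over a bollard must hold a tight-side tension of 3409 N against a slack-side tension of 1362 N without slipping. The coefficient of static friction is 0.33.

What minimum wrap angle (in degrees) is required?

T₂/T₁ = e^{μβ} → β = ln(T₂/T₁)/μ.
β = ln(3409/1362)/0.33 = 0.9175/0.33 = 2.78 rad.
In degrees: β = 2.78 × 180/π = 159°.

β_min ≈ 159°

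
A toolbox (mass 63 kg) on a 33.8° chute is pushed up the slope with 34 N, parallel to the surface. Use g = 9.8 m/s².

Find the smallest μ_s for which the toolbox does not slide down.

N = m g cos θ = 513 N.
Friction must make up the shortfall along the incline: f = m g sin θ − P = 343.5 − 34 = 309.5 N.
At the threshold f = μ_s N, so μ_s,min = 309.5/513 = 0.603.

μ_s,min ≈ 0.603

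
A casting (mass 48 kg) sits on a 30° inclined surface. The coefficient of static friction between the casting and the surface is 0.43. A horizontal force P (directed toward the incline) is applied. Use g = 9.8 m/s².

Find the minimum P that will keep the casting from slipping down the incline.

P_min ≈ 55.5 N

The casting tends to slide down (tan θ > μ_s), so at the point of impending slip friction acts up-slope at its limit: f = μ_s N.
Perpendicular to the incline: N = m g cos θ + P sin θ.
Along the incline: P cos θ + μ_s N = m g sin θ, i.e. P cos θ + μ_s (m g cos θ + P sin θ) = m g sin θ.
Solving, P (cos θ + μ_s sin θ) = m g (sin θ − μ_s cos θ), so P = 470×0.1276/1.081 = 55.5 N.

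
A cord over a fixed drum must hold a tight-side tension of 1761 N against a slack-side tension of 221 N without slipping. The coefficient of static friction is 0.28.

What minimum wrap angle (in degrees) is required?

T₂/T₁ = e^{μβ} → β = ln(T₂/T₁)/μ.
β = ln(1761/221)/0.28 = 2.075/0.28 = 7.412 rad.
In degrees: β = 7.412 × 180/π = 425°.

β_min ≈ 425°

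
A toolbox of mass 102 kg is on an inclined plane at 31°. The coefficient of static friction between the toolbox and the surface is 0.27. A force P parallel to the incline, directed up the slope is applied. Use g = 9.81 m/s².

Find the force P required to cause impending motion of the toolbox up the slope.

At impending motion up the slope, friction acts down-slope at its limit: f = μ_s N.
P is parallel to the surface, so N = m g cos θ = 858 N.
Along the incline: P = m g sin θ + μ_s N = 515 + 0.27×858 = 747 N.

P ≈ 747 N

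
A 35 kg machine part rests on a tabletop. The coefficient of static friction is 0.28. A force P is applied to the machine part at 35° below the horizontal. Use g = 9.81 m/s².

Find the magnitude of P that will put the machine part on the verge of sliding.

N = m g + P sin α (the push presses the machine part into the tabletop).
At impending slip, P cos α = μ_s N = μ_s (m g + P sin α).
Solving: P (cos α − μ_s sin α) = μ_s m g → P = 0.28×343/(cos 35° − 0.28 sin 35°) = 96.1/0.6586 = 146 N.

P ≈ 146 N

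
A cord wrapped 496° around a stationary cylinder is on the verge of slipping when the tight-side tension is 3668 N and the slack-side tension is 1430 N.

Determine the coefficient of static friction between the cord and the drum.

T₂/T₁ = e^{μβ} → μ = ln(T₂/T₁)/β.
β = 496° = 8.657 rad.
μ = ln(3668/1430)/8.657 = ln(2.565)/8.657 = 0.109.

μ ≈ 0.109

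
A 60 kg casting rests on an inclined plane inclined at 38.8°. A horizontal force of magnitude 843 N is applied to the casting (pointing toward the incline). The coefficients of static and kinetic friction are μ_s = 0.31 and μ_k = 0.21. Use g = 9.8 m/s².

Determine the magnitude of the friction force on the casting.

f ≈ 289 N (down the incline)

Normal direction: N = m g cos θ + P sin θ = 986.5 N.
Along the incline, the net driving force (taking up-slope positive) is P cos θ − m g sin θ = 657 − 368.4 = 288.5 N, so equilibrium requires friction f = -288.5 N (down-slope).
Maximum static friction: μ_s N = 0.31 × 986.5 = 305.8 N.
Since 288.5 N is within the 305.8 N limit, the casting stays put and friction is exactly 289 N.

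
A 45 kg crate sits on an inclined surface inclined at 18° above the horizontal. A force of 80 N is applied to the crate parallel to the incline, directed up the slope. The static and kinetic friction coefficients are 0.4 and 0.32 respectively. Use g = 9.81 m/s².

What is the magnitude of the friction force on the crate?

f ≈ 56.4 N (up the incline)

The normal reaction is N = m g cos θ = 419.8 N.
Parallel to the incline, ΣF = 0 gives f = m g sin θ − P = 136.4 − 80 = 56.42 N (up-slope positive).
Maximum static friction available: μ_s N = 0.4 × 419.8 = 167.9 N.
Since |56.42| ≤ 167.9 N, static friction is sufficient; f equals the required value, not μ_s N.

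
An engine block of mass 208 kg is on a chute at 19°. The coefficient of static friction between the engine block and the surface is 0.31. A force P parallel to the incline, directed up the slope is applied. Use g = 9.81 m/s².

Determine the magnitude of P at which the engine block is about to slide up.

P ≈ 1260 N

At impending motion up the slope, friction acts down-slope at its limit: f = μ_s N.
P is parallel to the surface, so N = m g cos θ = 1930 N.
Along the incline: P = m g sin θ + μ_s N = 664 + 0.31×1930 = 1260 N.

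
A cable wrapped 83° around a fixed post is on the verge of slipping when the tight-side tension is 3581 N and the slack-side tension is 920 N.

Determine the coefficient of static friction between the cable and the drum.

μ ≈ 0.938

T₂/T₁ = e^{μβ} → μ = ln(T₂/T₁)/β.
β = 83° = 1.449 rad.
μ = ln(3581/920)/1.449 = ln(3.892)/1.449 = 0.938.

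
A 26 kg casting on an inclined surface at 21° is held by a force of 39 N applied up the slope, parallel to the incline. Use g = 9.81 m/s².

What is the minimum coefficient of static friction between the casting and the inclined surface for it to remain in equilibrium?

μ_s,min ≈ 0.22

N = m g cos θ = 238.1 N.
Friction must make up the shortfall along the incline: f = m g sin θ − P = 91.41 − 39 = 52.41 N.
At the threshold f = μ_s N, so μ_s,min = 52.41/238.1 = 0.22.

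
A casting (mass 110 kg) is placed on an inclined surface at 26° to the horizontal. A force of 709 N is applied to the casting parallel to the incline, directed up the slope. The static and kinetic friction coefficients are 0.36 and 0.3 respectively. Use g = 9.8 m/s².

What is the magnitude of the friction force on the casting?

f ≈ 236 N (down the incline)

Normal force: N = m g cos θ = 110 × 9.8 × cos 26° = 968.9 N.
Parallel to the incline, ΣF = 0 gives f = m g sin θ − P = 472.6 − 709 = -236.4 N (up-slope positive).
Maximum static friction available: μ_s N = 0.36 × 968.9 = 348.8 N.
Since |-236.4| ≤ 348.8 N, static friction is sufficient; f equals the required value, not μ_s N.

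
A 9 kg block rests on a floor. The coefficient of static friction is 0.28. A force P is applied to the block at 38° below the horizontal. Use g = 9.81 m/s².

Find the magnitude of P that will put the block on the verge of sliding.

N = m g + P sin α (the push presses the block into the floor).
At impending slip, P cos α = μ_s N = μ_s (m g + P sin α).
Solving: P (cos α − μ_s sin α) = μ_s m g → P = 0.28×88.3/(cos 38° − 0.28 sin 38°) = 24.7/0.6156 = 40.2 N.

P ≈ 40.2 N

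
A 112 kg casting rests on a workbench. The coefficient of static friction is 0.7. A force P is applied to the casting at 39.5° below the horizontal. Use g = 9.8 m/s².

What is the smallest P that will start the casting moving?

N = m g + P sin α (the push presses the casting into the workbench).
At impending slip, P cos α = μ_s N = μ_s (m g + P sin α).
Solving: P (cos α − μ_s sin α) = μ_s m g → P = 0.7×1100/(cos 39.5° − 0.7 sin 39.5°) = 768/0.3264 = 2350 N.

P ≈ 2350 N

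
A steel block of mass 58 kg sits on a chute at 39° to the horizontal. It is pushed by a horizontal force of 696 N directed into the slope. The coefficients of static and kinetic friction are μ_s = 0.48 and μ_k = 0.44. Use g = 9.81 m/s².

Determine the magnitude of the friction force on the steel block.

f ≈ 183 N (down the incline)

Resolve perpendicular to the incline: N = m g cos θ + P sin θ = 58×9.81×cos 39° + 696×sin 39° = 880.2 N.
Parallel to the incline: P cos θ − m g sin θ = 540.9 − 358.1 = 182.8 N; the friction needed to balance this is 182.8 N acting down the slope.
Maximum static friction: μ_s N = 0.48 × 880.2 = 422.5 N.
|f_req| = 182.8 ≤ 422.5 N → the steel block is in equilibrium; friction equals the required value.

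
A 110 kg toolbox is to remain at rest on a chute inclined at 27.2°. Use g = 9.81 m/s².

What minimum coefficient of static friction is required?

At the slip threshold m g sin θ = μ_s m g cos θ, so μ_s,min = tan θ.
μ_s,min = tan 27.2° = 0.514.

μ_s,min ≈ 0.514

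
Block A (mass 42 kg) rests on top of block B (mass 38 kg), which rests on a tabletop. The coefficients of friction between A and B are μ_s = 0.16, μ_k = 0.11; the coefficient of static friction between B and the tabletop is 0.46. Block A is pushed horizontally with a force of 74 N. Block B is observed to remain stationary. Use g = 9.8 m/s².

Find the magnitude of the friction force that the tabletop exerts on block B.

f ≈ 45.3 N

Between the blocks, N₁ = m_A g = 411.6 N.
Maximum static friction on A from B: μ_s N₁ = 0.16×411.6 = 65.86 N.
Since P = 74 N > 65.86 N, A slides on B; the A–B friction is kinetic: f₁ = μ_k N₁ = 0.11×411.6 = 45.3 N.
By Newton's third law B feels 45.3 N forward from A. With B stationary, the floor's static friction on B balances it: f₂ = 45.3 N (well within μ_s(m_A+m_B)g = 360.6 N).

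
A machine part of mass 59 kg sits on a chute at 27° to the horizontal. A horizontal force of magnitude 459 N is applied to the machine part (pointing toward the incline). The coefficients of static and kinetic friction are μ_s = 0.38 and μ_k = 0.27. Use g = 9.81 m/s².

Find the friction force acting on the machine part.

The horizontal push has a component P sin θ into the surface, so N = m g cos θ + P sin θ = 515.7 + 208.4 = 724.1 N.
Parallel to the incline: P cos θ − m g sin θ = 409 − 262.8 = 146.2 N; the friction needed to balance this is 146.2 N acting down the slope.
Maximum static friction: μ_s N = 0.38 × 724.1 = 275.2 N.
|f_req| = 146.2 ≤ 275.2 N → the machine part is in equilibrium; friction equals the required value.

f ≈ 146 N (down the incline)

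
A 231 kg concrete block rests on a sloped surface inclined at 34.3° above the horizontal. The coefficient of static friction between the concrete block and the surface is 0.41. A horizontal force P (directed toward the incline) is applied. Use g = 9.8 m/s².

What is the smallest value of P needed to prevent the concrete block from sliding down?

The concrete block tends to slide down (tan θ > μ_s), so at the point of impending slip friction acts up-slope at its limit: f = μ_s N.
Perpendicular to the incline: N = m g cos θ + P sin θ.
Along the incline: P cos θ + μ_s N = m g sin θ, i.e. P cos θ + μ_s (m g cos θ + P sin θ) = m g sin θ.
Solving, P (cos θ + μ_s sin θ) = m g (sin θ − μ_s cos θ), so P = 2260×0.2248/1.057 = 481 N.

P_min ≈ 481 N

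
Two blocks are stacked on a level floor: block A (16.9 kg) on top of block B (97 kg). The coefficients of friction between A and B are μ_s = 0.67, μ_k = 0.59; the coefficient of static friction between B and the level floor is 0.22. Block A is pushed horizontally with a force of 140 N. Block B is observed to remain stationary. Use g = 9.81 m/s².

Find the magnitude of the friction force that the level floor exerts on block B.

f ≈ 97.8 N

Between the blocks, N₁ = m_A g = 165.8 N.
Maximum static friction on A from B: μ_s N₁ = 0.67×165.8 = 111.1 N.
P = 140 N exceeds that limit, so A slips over B and the interface friction becomes kinetic: f₁ = μ_k N₁ = 0.59×165.8 = 97.8 N.
B experiences an equal 97.8 N forward from A (third law). B is in equilibrium, so the floor supplies f₂ = 97.8 N of static friction (limit μ_s(m_A+m_B)g = 245.8 N, not exceeded).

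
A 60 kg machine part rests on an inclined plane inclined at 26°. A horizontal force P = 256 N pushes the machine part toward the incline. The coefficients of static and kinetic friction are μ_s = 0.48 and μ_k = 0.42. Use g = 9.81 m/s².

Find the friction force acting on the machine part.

f ≈ 27.9 N (up the incline)

Normal direction: N = m g cos θ + P sin θ = 641.3 N.
Along the incline, the net driving force (taking up-slope positive) is P cos θ − m g sin θ = 230.1 − 258 = -27.93 N, so equilibrium requires friction f = 27.93 N (up-slope).
Maximum static friction: μ_s N = 0.48 × 641.3 = 307.8 N.
Since 27.93 N is within the 307.8 N limit, the machine part stays put and friction is exactly 27.9 N.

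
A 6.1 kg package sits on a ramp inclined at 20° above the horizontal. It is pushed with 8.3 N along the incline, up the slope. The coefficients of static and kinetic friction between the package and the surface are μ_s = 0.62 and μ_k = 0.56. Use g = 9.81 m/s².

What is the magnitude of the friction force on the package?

Normal force: N = m g cos θ = 6.1 × 9.81 × cos 20° = 56.23 N.
For equilibrium along the incline the friction force must supply f = m g sin θ − P = 20.47 − 8.3 = 12.17 N (positive meaning up-slope).
Static friction can supply at most μ_s N = 34.86 N.
Since |12.17| ≤ 34.86 N, no slip — friction simply equals what equilibrium demands.

f ≈ 12.2 N (up the incline)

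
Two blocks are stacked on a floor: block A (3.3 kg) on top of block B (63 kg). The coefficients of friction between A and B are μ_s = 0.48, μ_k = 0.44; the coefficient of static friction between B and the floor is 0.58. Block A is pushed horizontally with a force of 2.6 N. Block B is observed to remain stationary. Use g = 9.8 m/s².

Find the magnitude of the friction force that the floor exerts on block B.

f ≈ 2.6 N

The normal force B exerts on A is simply A's weight, N₁ = 32.34 N.
Maximum static friction on A from B: μ_s N₁ = 0.48×32.34 = 15.52 N.
Since P = 2.6 N ≤ 15.52 N, A does not slip on B; friction on A equals P = 2.6 N.
By Newton's third law B feels 2.6 N forward from A. With B stationary, the floor's static friction on B balances it: f₂ = 2.6 N (well within μ_s(m_A+m_B)g = 376.8 N).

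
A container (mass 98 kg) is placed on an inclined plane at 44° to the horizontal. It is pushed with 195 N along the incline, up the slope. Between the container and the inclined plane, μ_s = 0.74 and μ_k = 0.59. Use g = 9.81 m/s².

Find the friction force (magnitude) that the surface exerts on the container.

f ≈ 473 N (up the incline)

The normal reaction is N = m g cos θ = 691.6 N.
For equilibrium along the incline the friction force must supply f = m g sin θ − P = 667.8 − 195 = 472.8 N (positive meaning up-slope).
Static friction can supply at most μ_s N = 511.8 N.
Since |472.8| ≤ 511.8 N, no slip — friction simply equals what equilibrium demands.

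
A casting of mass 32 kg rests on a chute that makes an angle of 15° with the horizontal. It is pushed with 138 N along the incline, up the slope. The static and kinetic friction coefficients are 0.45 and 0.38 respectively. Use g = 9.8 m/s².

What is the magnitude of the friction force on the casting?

The normal reaction is N = m g cos θ = 302.9 N.
The friction needed for equilibrium is m g sin θ − P = 81.17 − 138 = -56.83 N, measured positive up-slope.
Maximum static friction available: μ_s N = 0.45 × 302.9 = 136.3 N.
Since |-56.83| ≤ 136.3 N, the casting remains in static equilibrium and friction takes exactly the required value.

f ≈ 56.8 N (down the incline)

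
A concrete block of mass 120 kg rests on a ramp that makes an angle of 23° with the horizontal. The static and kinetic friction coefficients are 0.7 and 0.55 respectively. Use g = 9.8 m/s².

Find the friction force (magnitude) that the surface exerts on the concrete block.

Normal force: N = m g cos θ = 120 × 9.8 × cos 23° = 1083 N.
For equilibrium along the incline, friction must balance the weight component: f = m g sin θ = 459.5 N up the slope.
Maximum static friction available: μ_s N = 0.7 × 1083 = 757.8 N.
Since |459.5| ≤ 757.8 N, no slip — friction simply equals what equilibrium demands.

f ≈ 459 N (up the incline)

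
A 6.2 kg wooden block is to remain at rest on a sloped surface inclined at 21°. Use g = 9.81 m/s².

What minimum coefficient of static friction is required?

At the slip threshold m g sin θ = μ_s m g cos θ, so μ_s,min = tan θ.
μ_s,min = tan 21° = 0.384.

μ_s,min ≈ 0.384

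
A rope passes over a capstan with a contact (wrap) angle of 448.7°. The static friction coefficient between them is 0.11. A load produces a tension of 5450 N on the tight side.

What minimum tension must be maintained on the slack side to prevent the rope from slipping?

T_min ≈ 2300 N

Capstan equation at impending slip: T_tight/T_slack = e^{μβ}.
β = 448.7° = 7.831 rad; e^{μβ} = e^{0.11×7.831} = 2.367.
T_slack = T_tight / e^{μβ} = 5450 / 2.367 = 2300 N.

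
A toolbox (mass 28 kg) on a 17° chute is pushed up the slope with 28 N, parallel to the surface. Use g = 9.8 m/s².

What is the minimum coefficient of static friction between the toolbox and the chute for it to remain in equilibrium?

N = m g cos θ = 262.4 N.
Friction must make up the shortfall along the incline: f = m g sin θ − P = 80.23 − 28 = 52.23 N.
At the threshold f = μ_s N, so μ_s,min = 52.23/262.4 = 0.199.

μ_s,min ≈ 0.199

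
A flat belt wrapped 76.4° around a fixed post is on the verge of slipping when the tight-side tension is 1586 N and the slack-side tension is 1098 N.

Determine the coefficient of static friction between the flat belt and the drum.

T₂/T₁ = e^{μβ} → μ = ln(T₂/T₁)/β.
β = 76.4° = 1.333 rad.
μ = ln(1586/1098)/1.333 = ln(1.444)/1.333 = 0.276.

μ ≈ 0.276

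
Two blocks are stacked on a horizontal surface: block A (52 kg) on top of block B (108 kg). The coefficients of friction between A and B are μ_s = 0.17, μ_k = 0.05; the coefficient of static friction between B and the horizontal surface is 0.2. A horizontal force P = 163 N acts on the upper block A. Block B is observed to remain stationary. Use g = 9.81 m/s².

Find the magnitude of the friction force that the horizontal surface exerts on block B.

The normal force B exerts on A is simply A's weight, N₁ = 510.1 N.
So the A–B interface can sustain at most μ_s N₁ = 86.72 N of static friction.
Since P = 163 N > 86.72 N, A slides on B; the A–B friction is kinetic: f₁ = μ_k N₁ = 0.05×510.1 = 25.5 N.
By Newton's third law B feels 25.5 N forward from A. With B stationary, the floor's static friction on B balances it: f₂ = 25.5 N (well within μ_s(m_A+m_B)g = 313.9 N).

f ≈ 25.5 N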